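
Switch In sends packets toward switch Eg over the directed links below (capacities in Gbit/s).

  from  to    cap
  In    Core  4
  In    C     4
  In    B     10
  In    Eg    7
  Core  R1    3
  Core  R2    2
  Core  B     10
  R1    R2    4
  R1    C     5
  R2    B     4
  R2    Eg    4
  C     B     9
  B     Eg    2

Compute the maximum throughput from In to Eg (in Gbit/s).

Augment In→Eg: bottleneck 7, flow now 7.
Augment In→B→Eg: bottleneck 2, flow now 9.
Augment In→Core→R2→Eg: bottleneck 2, flow now 11.
Augment In→Core→R1→R2→Eg: bottleneck 2, flow now 13.
No augmenting path remains; maximum flow = 13.
In the residual graph, reachable from In: {In, C, B}.
Min-cut edges: In→Core (4), In→Eg (7), B→Eg (2); capacity 4 + 7 + 2 = 13.
This cut is saturated, so no flow can exceed 13.

13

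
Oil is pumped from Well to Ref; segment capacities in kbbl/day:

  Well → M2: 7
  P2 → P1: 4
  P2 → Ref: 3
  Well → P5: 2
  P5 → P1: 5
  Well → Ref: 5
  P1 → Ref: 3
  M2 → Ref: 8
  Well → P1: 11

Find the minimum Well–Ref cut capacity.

Augment Well→Ref: bottleneck 5, flow now 5.
Augment Well→M2→Ref: bottleneck 7, flow now 12.
Augment Well→P1→Ref: bottleneck 3, flow now 15.
No augmenting path remains; maximum flow = 15.
By max-flow min-cut, the minimum cut capacity equals the max flow.
In the residual graph, reachable from Well: {Well, P5, P1}.
Min-cut edges: Well→M2 (7), Well→Ref (5), P1→Ref (3); capacity 7 + 5 + 3 = 15.

15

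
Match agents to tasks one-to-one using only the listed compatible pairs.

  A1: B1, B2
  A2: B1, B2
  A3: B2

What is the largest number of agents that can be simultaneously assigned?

2

Unit-capacity flow: source→left, listed edges, right→sink; max matching = max flow.
Augmenting path A1→B1 (+1); matched 1.
Augmenting path A2→B2 (+1); matched 2.
No augmenting path remains; maximum matching = 2.
König certificate: {B1, B2} is a vertex cover of size 2 (every listed pair touches it), so no matching can be larger.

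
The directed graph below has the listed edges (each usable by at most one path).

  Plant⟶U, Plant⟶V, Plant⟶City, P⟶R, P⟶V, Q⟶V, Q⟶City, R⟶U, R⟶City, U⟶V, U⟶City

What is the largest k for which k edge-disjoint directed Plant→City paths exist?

Assign every edge capacity 1; by Menger, the answer equals the max flow.
Path Plant→City (+1); total 1.
Path Plant→U→City (+1); total 2.
No residual Plant→City path; max flow = 2.
Certifying cut of size 2: {Plant→City, Plant→U}.

2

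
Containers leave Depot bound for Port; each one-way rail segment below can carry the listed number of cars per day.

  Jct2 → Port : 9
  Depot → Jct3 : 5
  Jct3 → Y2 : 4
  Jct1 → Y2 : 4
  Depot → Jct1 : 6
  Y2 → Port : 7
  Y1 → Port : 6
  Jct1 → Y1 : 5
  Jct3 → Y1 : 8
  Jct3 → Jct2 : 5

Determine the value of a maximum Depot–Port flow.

11

Augment Depot→Jct3→Y2→Port: bottleneck 4, flow now 4.
Augment Depot→Jct3→Y1→Port: bottleneck 1, flow now 5.
Augment Depot→Jct1→Y2→Port: bottleneck 3, flow now 8.
Augment Depot→Jct1→Y1→Port: bottleneck 3, flow now 11.
No augmenting path remains; maximum flow = 11.
In the residual graph, reachable from Depot: {Depot}.
Min-cut edges: Depot→Jct3 (5), Depot→Jct1 (6); capacity 5 + 6 = 11.
This cut is saturated, so no flow can exceed 11.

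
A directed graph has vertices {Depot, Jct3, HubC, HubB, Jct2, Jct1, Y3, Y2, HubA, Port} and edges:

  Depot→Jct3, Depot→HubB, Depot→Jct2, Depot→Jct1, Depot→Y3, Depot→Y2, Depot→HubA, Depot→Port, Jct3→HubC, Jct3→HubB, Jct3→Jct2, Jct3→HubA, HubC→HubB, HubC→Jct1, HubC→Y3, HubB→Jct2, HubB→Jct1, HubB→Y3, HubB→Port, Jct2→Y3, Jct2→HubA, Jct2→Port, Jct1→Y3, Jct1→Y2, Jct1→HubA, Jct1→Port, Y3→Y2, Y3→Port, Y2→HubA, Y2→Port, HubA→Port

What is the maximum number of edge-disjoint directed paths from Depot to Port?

7

Assign every edge capacity 1; by Menger, the answer equals the max flow.
Path Depot→Port (+1); total 1.
Path Depot→HubB→Port (+1); total 2.
Path Depot→Jct2→Port (+1); total 3.
Path Depot→Jct1→Port (+1); total 4.
Path Depot→Y3→Port (+1); total 5.
Path Depot→Y2→Port (+1); total 6.
Path Depot→HubA→Port (+1); total 7.
No residual Depot→Port path; max flow = 7.
Certifying cut of size 7: {Depot→Port, HubA→Port, HubB→Port, Jct1→Port, Jct2→Port, Y2→Port, Y3→Port}.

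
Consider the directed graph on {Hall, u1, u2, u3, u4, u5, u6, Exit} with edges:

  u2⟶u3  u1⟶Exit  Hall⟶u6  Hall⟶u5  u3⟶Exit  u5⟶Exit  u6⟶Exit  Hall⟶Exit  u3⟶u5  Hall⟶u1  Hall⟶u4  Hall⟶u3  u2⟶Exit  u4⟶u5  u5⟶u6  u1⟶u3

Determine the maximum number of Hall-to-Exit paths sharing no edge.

5

Assign every edge capacity 1; by Menger, the answer equals the max flow.
Path Hall→Exit (+1); total 1.
Path Hall→u1→Exit (+1); total 2.
Path Hall→u3→Exit (+1); total 3.
Path Hall→u5→Exit (+1); total 4.
Path Hall→u6→Exit (+1); total 5.
No residual Hall→Exit path; max flow = 5.
Certifying cut of size 5: {Hall→Exit, Hall→u1, Hall→u3, u5→Exit, u6→Exit}.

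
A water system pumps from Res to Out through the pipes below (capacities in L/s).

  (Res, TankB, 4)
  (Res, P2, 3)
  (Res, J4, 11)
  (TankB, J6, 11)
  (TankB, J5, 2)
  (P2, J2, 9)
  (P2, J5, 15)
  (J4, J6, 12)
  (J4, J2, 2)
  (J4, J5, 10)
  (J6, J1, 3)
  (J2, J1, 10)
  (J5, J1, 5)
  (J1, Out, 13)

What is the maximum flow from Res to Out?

13

Augment Res→TankB→J6→J1→Out: bottleneck 3, flow now 3.
Augment Res→TankB→J5→J1→Out: bottleneck 1, flow now 4.
Augment Res→P2→J2→J1→Out: bottleneck 3, flow now 7.
Augment Res→J4→J2→J1→Out: bottleneck 2, flow now 9.
Augment Res→J4→J5→J1→Out: bottleneck 4, flow now 13.
No augmenting path remains; maximum flow = 13.
In the residual graph, reachable from Res: {Res, TankB, J4, J6, J5}.
Min-cut edges: Res→P2 (3), J4→J2 (2), J6→J1 (3), J5→J1 (5); capacity 3 + 2 + 3 + 5 = 13.
This cut is saturated, so no flow can exceed 13.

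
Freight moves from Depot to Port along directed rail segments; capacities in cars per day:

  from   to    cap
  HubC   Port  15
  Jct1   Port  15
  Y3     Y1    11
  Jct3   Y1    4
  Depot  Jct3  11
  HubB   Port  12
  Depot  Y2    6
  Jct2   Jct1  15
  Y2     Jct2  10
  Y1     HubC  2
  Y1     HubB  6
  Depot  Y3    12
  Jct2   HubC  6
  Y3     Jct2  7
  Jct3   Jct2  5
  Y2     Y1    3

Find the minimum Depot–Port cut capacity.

Augment Depot→Y3→Y1→HubB→Port: bottleneck 6, flow now 6.
Augment Depot→Y3→Y1→HubC→Port: bottleneck 2, flow now 8.
Augment Depot→Y3→Jct2→HubC→Port: bottleneck 4, flow now 12.
Augment Depot→Jct3→Jct2→HubC→Port: bottleneck 2, flow now 14.
Augment Depot→Jct3→Jct2→Jct1→Port: bottleneck 3, flow now 17.
Augment Depot→Y2→Jct2→Jct1→Port: bottleneck 6, flow now 23.
Augment Depot→Jct3→Y1→Y3→Jct2→Jct1→Port: bottleneck 3, flow now 26. (uses reverse residual edge)
No augmenting path remains; maximum flow = 26.
By max-flow min-cut, the minimum cut capacity equals the max flow.
In the residual graph, reachable from Depot: {Depot, Y3, Jct3, Y1}.
Min-cut edges: Depot→Y2 (6), Y3→Jct2 (7), Jct3→Jct2 (5), Y1→HubB (6), Y1→HubC (2); capacity 6 + 7 + 5 + 6 + 2 = 26.

26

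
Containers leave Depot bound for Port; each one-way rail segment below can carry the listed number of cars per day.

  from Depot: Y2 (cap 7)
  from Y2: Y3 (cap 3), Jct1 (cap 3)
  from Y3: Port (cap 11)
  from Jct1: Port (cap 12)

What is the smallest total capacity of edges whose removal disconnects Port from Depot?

6

Augment Depot→Y2→Y3→Port: bottleneck 3, flow now 3.
Augment Depot→Y2→Jct1→Port: bottleneck 3, flow now 6.
No augmenting path remains; maximum flow = 6.
By max-flow min-cut, the minimum cut capacity equals the max flow.
In the residual graph, reachable from Depot: {Depot, Y2}.
Min-cut edges: Y2→Y3 (3), Y2→Jct1 (3); capacity 3 + 3 = 6.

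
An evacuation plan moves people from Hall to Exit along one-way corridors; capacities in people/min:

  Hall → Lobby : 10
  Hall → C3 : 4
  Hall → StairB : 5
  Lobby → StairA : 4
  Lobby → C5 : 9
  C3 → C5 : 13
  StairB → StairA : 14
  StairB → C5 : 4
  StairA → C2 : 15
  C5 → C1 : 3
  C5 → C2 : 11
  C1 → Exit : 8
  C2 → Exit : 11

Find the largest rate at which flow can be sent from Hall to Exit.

14

Augment Hall→Lobby→StairA→C2→Exit: bottleneck 4, flow now 4.
Augment Hall→Lobby→C5→C1→Exit: bottleneck 3, flow now 7.
Augment Hall→Lobby→C5→C2→Exit: bottleneck 3, flow now 10.
Augment Hall→C3→C5→C2→Exit: bottleneck 4, flow now 14.
No augmenting path remains; maximum flow = 14.
In the residual graph, reachable from Hall: {Hall, Lobby, C3, StairB, StairA, C5, C2}.
Min-cut edges: C5→C1 (3), C2→Exit (11); capacity 3 + 11 = 14.
This cut is saturated, so no flow can exceed 14.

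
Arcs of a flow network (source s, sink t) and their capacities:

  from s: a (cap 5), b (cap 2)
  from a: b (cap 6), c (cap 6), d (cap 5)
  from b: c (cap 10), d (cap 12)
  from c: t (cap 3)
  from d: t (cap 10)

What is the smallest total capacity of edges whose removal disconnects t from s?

Augment s→a→c→t: bottleneck 3, flow now 3.
Augment s→a→d→t: bottleneck 2, flow now 5.
Augment s→b→d→t: bottleneck 2, flow now 7.
No augmenting path remains; maximum flow = 7.
By max-flow min-cut, the minimum cut capacity equals the max flow.
In the residual graph, reachable from s: {s}.
Min-cut edges: s→a (5), s→b (2); capacity 5 + 2 = 7.

7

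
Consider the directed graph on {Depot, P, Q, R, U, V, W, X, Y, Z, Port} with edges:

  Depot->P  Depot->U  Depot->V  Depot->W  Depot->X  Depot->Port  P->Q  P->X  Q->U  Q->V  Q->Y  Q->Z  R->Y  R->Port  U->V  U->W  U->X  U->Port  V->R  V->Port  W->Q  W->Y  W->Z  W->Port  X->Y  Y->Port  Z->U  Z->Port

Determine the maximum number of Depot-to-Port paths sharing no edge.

Assign every edge capacity 1; by Menger, the answer equals the max flow.
Path Depot→Port (+1); total 1.
Path Depot→U→Port (+1); total 2.
Path Depot→V→Port (+1); total 3.
Path Depot→W→Port (+1); total 4.
Path Depot→X→Y→Port (+1); total 5.
Path Depot→P→Q→Z→Port (+1); total 6.
No residual Depot→Port path; max flow = 6.
Certifying cut of size 6: {Depot→P, Depot→Port, Depot→U, Depot→V, Depot→W, Depot→X}.

6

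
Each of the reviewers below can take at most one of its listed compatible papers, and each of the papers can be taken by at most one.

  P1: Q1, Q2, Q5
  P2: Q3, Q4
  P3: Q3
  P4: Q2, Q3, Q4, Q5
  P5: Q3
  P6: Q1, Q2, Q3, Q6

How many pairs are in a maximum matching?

5

Unit-capacity flow: source→left, listed edges, right→sink; max matching = max flow.
Augmenting path P1→Q1 (+1); matched 1.
Augmenting path P2→Q3 (+1); matched 2.
Augmenting path P4→Q2 (+1); matched 3.
Augmenting path P6→Q6 (+1); matched 4.
Augmenting path P3→Q3→P2→Q4 (+1); matched 5.
No augmenting path remains; maximum matching = 5.
König certificate: {P1, P2, P4, P6, Q3} is a vertex cover of size 5 (every listed pair touches it), so no matching can be larger.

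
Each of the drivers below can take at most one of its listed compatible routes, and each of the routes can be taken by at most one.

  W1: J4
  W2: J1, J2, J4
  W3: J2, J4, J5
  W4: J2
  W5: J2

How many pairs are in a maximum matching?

4

Unit-capacity flow: source→left, listed edges, right→sink; max matching = max flow.
Augmenting path W1→J4 (+1); matched 1.
Augmenting path W2→J1 (+1); matched 2.
Augmenting path W3→J2 (+1); matched 3.
Augmenting path W4→J2→W3→J5 (+1); matched 4.
No augmenting path remains; maximum matching = 4.
König certificate: {W1, W2, W3, J2} is a vertex cover of size 4 (every listed pair touches it), so no matching can be larger.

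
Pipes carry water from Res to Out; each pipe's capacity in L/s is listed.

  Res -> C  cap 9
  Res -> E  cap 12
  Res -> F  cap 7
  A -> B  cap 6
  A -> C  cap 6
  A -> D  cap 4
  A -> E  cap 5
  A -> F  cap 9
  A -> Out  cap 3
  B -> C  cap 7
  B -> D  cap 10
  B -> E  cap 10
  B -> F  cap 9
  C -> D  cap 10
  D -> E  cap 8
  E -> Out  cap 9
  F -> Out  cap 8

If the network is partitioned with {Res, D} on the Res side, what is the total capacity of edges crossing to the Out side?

36

Edges leaving {Res, D}: Res→C (9), Res→E (12), Res→F (7), D→E (8).
Cut capacity = 9 + 12 + 7 + 8 = 36.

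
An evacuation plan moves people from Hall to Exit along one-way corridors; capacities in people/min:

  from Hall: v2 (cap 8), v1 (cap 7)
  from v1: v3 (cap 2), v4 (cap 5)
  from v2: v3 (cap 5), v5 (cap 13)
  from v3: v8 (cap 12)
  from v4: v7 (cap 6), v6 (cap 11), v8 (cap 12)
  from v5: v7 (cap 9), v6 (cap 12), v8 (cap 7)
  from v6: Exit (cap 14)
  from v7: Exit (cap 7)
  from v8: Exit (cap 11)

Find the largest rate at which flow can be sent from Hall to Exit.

15

Augment Hall→v1→v3→v8→Exit: bottleneck 2, flow now 2.
Augment Hall→v1→v4→v6→Exit: bottleneck 5, flow now 7.
Augment Hall→v2→v3→v8→Exit: bottleneck 5, flow now 12.
Augment Hall→v2→v5→v6→Exit: bottleneck 3, flow now 15.
No augmenting path remains; maximum flow = 15.
In the residual graph, reachable from Hall: {Hall}.
Min-cut edges: Hall→v1 (7), Hall→v2 (8); capacity 7 + 8 = 15.
This cut is saturated, so no flow can exceed 15.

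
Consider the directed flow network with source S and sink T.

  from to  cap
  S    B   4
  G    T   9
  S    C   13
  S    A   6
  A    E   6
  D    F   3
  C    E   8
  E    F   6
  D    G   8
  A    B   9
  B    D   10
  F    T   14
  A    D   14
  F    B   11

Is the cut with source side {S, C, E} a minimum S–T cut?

Yes — it is a minimum cut (capacity 16).

Given cut capacity: 6 + 4 + 6 = 16.
Augment S→A→D→F→T: bottleneck 3, flow now 3.
Augment S→A→D→G→T: bottleneck 3, flow now 6.
Augment S→B→D→G→T: bottleneck 4, flow now 10.
Augment S→C→E→F→T: bottleneck 6, flow now 16.
No augmenting path remains; maximum flow = 16.
Cut capacity 16 equals the max flow, so it is a minimum cut.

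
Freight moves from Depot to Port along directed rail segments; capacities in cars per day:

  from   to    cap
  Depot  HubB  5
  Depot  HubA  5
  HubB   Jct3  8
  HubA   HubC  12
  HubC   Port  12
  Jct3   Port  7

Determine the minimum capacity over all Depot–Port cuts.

10

Augment Depot→HubB→Jct3→Port: bottleneck 5, flow now 5.
Augment Depot→HubA→HubC→Port: bottleneck 5, flow now 10.
No augmenting path remains; maximum flow = 10.
By max-flow min-cut, the minimum cut capacity equals the max flow.
In the residual graph, reachable from Depot: {Depot}.
Min-cut edges: Depot→HubB (5), Depot→HubA (5); capacity 5 + 5 = 10.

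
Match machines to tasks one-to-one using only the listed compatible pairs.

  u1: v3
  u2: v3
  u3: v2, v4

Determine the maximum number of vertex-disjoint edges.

2

Unit-capacity flow: source→left, listed edges, right→sink; max matching = max flow.
Augmenting path u1→v3 (+1); matched 1.
Augmenting path u3→v2 (+1); matched 2.
No augmenting path remains; maximum matching = 2.
König certificate: {u3, v3} is a vertex cover of size 2 (every listed pair touches it), so no matching can be larger.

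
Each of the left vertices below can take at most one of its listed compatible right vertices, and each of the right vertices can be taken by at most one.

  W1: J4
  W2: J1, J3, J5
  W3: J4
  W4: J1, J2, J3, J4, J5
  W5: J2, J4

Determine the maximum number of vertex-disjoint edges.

Unit-capacity flow: source→left, listed edges, right→sink; max matching = max flow.
Augmenting path W1→J4 (+1); matched 1.
Augmenting path W2→J1 (+1); matched 2.
Augmenting path W4→J2 (+1); matched 3.
Augmenting path W5→J2→W4→J3 (+1); matched 4.
No augmenting path remains; maximum matching = 4.
König certificate: {W2, W4, W5, J4} is a vertex cover of size 4 (every listed pair touches it), so no matching can be larger.

4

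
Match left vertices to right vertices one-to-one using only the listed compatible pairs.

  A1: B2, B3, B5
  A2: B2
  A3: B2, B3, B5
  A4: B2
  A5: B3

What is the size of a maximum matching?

Unit-capacity flow: source→left, listed edges, right→sink; max matching = max flow.
Augmenting path A1→B2 (+1); matched 1.
Augmenting path A3→B3 (+1); matched 2.
Augmenting path A2→B2→A1→B5 (+1); matched 3.
No augmenting path remains; maximum matching = 3.
König certificate: {B2, B3, B5} is a vertex cover of size 3 (every listed pair touches it), so no matching can be larger.

3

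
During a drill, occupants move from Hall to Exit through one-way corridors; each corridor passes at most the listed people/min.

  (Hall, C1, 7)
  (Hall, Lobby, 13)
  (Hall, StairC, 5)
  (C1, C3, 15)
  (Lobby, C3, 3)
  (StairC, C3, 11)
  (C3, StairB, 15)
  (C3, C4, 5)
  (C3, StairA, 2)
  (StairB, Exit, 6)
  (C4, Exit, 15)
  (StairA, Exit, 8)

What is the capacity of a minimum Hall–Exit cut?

Augment Hall→C1→C3→StairB→Exit: bottleneck 6, flow now 6.
Augment Hall→C1→C3→C4→Exit: bottleneck 1, flow now 7.
Augment Hall→Lobby→C3→C4→Exit: bottleneck 3, flow now 10.
Augment Hall→StairC→C3→C4→Exit: bottleneck 1, flow now 11.
Augment Hall→StairC→C3→StairA→Exit: bottleneck 2, flow now 13.
No augmenting path remains; maximum flow = 13.
By max-flow min-cut, the minimum cut capacity equals the max flow.
In the residual graph, reachable from Hall: {Hall, C1, Lobby, StairC, C3, StairB}.
Min-cut edges: C3→C4 (5), C3→StairA (2), StairB→Exit (6); capacity 5 + 2 + 6 = 13.

13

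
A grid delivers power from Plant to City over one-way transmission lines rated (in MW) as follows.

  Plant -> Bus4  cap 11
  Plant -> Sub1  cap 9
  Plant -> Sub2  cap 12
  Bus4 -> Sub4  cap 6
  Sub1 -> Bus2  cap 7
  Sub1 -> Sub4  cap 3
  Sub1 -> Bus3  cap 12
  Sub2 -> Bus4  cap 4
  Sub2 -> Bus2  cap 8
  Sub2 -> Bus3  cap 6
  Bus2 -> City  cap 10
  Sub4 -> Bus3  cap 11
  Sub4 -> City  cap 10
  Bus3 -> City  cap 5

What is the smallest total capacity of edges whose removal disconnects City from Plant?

Augment Plant→Bus4→Sub4→City: bottleneck 6, flow now 6.
Augment Plant→Sub1→Bus2→City: bottleneck 7, flow now 13.
Augment Plant→Sub1→Sub4→City: bottleneck 2, flow now 15.
Augment Plant→Sub2→Bus2→City: bottleneck 3, flow now 18.
Augment Plant→Sub2→Bus3→City: bottleneck 5, flow now 23.
Augment Plant→Sub2→Bus2→Sub1→Sub4→City: bottleneck 1, flow now 24. (uses reverse residual edge)
No augmenting path remains; maximum flow = 24.
By max-flow min-cut, the minimum cut capacity equals the max flow.
In the residual graph, reachable from Plant: {Plant, Bus4, Sub1, Sub2, Bus2, Bus3}.
Min-cut edges: Bus4→Sub4 (6), Sub1→Sub4 (3), Bus2→City (10), Bus3→City (5); capacity 6 + 3 + 10 + 5 = 24.

24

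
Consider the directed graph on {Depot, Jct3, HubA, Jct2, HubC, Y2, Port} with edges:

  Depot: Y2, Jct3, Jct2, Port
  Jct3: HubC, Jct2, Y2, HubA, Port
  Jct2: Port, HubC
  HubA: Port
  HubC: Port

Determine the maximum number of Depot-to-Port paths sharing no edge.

Assign every edge capacity 1; by Menger, the answer equals the max flow.
Path Depot→Port (+1); total 1.
Path Depot→Jct3→Port (+1); total 2.
Path Depot→Jct2→Port (+1); total 3.
No residual Depot→Port path; max flow = 3.
Certifying cut of size 3: {Depot→Jct2, Depot→Jct3, Depot→Port}.

3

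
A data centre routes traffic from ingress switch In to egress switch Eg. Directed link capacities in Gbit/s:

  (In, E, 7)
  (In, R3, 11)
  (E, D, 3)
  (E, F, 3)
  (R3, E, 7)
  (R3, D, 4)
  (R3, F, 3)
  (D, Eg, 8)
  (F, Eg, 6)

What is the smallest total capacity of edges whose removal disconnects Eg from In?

Augment In→E→D→Eg: bottleneck 3, flow now 3.
Augment In→E→F→Eg: bottleneck 3, flow now 6.
Augment In→R3→D→Eg: bottleneck 4, flow now 10.
Augment In→R3→F→Eg: bottleneck 3, flow now 13.
No augmenting path remains; maximum flow = 13.
By max-flow min-cut, the minimum cut capacity equals the max flow.
In the residual graph, reachable from In: {In, E, R3}.
Min-cut edges: E→D (3), E→F (3), R3→D (4), R3→F (3); capacity 3 + 3 + 4 + 3 = 13.

13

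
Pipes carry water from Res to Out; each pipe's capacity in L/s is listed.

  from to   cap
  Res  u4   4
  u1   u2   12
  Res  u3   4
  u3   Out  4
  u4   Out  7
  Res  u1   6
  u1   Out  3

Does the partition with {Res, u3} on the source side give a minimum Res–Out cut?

No — its capacity is 14, but the minimum cut has capacity 11.

Given cut capacity: 6 + 4 + 4 = 14.
Augment Res→u1→Out: bottleneck 3, flow now 3.
Augment Res→u3→Out: bottleneck 4, flow now 7.
Augment Res→u4→Out: bottleneck 4, flow now 11.
No augmenting path remains; maximum flow = 11.
In the residual graph, reachable from Res: {Res, u1, u2}.
Min-cut edges: Res→u3 (4), Res→u4 (4), u1→Out (3); capacity 4 + 4 + 3 = 11.
Cut capacity 14 exceeds the max flow 11, so it is not minimum.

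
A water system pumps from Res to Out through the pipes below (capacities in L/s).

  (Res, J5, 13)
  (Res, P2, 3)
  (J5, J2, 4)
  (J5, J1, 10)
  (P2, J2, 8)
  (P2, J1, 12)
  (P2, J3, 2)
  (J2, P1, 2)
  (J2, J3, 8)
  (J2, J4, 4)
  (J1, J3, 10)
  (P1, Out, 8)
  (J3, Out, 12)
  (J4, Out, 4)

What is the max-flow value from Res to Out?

16

Augment Res→P2→J3→Out: bottleneck 2, flow now 2.
Augment Res→J5→J2→P1→Out: bottleneck 2, flow now 4.
Augment Res→J5→J2→J3→Out: bottleneck 2, flow now 6.
Augment Res→J5→J1→J3→Out: bottleneck 8, flow now 14.
Augment Res→P2→J2→J4→Out: bottleneck 1, flow now 15.
Augment Res→J5→J1→J3→J2→J4→Out: bottleneck 1, flow now 16. (uses reverse residual edge)
No augmenting path remains; maximum flow = 16.
In the residual graph, reachable from Res: {Res}.
Min-cut edges: Res→J5 (13), Res→P2 (3); capacity 13 + 3 = 16.
This cut is saturated, so no flow can exceed 16.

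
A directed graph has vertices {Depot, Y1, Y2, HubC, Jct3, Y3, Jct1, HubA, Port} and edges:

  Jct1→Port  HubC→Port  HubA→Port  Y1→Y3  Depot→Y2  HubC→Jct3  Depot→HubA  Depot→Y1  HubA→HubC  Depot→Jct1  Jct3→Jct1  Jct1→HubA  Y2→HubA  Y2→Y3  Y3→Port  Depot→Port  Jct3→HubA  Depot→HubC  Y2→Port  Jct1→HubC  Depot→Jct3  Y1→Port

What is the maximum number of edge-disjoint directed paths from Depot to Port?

6

Assign every edge capacity 1; by Menger, the answer equals the max flow.
Path Depot→Port (+1); total 1.
Path Depot→Y1→Port (+1); total 2.
Path Depot→Y2→Port (+1); total 3.
Path Depot→HubC→Port (+1); total 4.
Path Depot→Jct1→Port (+1); total 5.
Path Depot→HubA→Port (+1); total 6.
No residual Depot→Port path; max flow = 6.
Certifying cut of size 6: {Depot→Port, Depot→Y1, Depot→Y2, HubA→Port, HubC→Port, Jct1→Port}.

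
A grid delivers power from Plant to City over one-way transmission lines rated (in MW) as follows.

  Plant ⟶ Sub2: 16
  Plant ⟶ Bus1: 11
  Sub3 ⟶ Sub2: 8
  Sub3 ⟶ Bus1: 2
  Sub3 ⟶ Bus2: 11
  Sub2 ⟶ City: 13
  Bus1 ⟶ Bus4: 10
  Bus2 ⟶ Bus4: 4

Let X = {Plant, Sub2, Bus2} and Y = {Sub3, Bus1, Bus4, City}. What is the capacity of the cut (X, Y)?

Edges leaving {Plant, Sub2, Bus2}: Plant→Bus1 (11), Sub2→City (13), Bus2→Bus4 (4).
Cut capacity = 11 + 13 + 4 = 28.

28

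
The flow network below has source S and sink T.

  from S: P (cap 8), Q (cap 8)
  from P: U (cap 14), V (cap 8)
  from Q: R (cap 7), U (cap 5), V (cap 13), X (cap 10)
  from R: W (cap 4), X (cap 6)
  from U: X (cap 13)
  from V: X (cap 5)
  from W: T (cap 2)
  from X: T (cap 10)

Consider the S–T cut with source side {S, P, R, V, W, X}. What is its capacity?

34

Edges leaving {S, P, R, V, W, X}: S→Q (8), P→U (14), W→T (2), X→T (10).
Cut capacity = 8 + 14 + 2 + 10 = 34.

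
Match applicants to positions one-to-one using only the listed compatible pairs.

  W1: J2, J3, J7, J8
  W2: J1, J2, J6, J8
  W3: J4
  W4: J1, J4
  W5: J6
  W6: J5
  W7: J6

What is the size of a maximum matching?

Unit-capacity flow: source→left, listed edges, right→sink; max matching = max flow.
Augmenting path W1→J2 (+1); matched 1.
Augmenting path W2→J1 (+1); matched 2.
Augmenting path W3→J4 (+1); matched 3.
Augmenting path W5→J6 (+1); matched 4.
Augmenting path W6→J5 (+1); matched 5.
Augmenting path W4→J1→W2→J8 (+1); matched 6.
No augmenting path remains; maximum matching = 6.
König certificate: {W1, W2, W3, W4, W6, J6} is a vertex cover of size 6 (every listed pair touches it), so no matching can be larger.

6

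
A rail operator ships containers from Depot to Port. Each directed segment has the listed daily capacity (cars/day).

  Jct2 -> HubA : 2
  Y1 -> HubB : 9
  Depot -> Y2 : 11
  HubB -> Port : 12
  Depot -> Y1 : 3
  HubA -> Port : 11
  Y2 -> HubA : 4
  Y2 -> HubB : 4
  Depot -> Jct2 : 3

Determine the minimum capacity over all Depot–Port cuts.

Augment Depot→Y1→HubB→Port: bottleneck 3, flow now 3.
Augment Depot→Y2→HubB→Port: bottleneck 4, flow now 7.
Augment Depot→Y2→HubA→Port: bottleneck 4, flow now 11.
Augment Depot→Jct2→HubA→Port: bottleneck 2, flow now 13.
No augmenting path remains; maximum flow = 13.
By max-flow min-cut, the minimum cut capacity equals the max flow.
In the residual graph, reachable from Depot: {Depot, Y2, Jct2}.
Min-cut edges: Depot→Y1 (3), Y2→HubB (4), Y2→HubA (4), Jct2→HubA (2); capacity 3 + 4 + 4 + 2 = 13.

13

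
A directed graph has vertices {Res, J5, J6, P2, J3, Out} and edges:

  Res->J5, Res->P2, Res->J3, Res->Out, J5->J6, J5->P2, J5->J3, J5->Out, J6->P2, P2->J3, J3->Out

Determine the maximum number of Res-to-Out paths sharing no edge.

Assign every edge capacity 1; by Menger, the answer equals the max flow.
Path Res→Out (+1); total 1.
Path Res→J5→Out (+1); total 2.
Path Res→J3→Out (+1); total 3.
No residual Res→Out path; max flow = 3.
Certifying cut of size 3: {J3→Out, Res→J5, Res→Out}.

3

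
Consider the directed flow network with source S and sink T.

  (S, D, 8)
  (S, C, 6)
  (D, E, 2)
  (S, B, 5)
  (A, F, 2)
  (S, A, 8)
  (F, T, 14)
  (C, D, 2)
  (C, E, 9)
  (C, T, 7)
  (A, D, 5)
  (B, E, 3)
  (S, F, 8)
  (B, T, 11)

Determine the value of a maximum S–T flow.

21

Augment S→B→T: bottleneck 5, flow now 5.
Augment S→C→T: bottleneck 6, flow now 11.
Augment S→F→T: bottleneck 8, flow now 19.
Augment S→A→F→T: bottleneck 2, flow now 21.
No augmenting path remains; maximum flow = 21.
In the residual graph, reachable from S: {S, A, D, E}.
Min-cut edges: S→B (5), S→C (6), S→F (8), A→F (2); capacity 5 + 6 + 8 + 2 = 21.
This cut is saturated, so no flow can exceed 21.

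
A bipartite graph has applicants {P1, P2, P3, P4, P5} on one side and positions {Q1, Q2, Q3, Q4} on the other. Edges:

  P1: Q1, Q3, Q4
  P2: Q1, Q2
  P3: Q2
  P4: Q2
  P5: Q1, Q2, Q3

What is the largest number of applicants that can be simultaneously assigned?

Unit-capacity flow: source→left, listed edges, right→sink; max matching = max flow.
Augmenting path P1→Q1 (+1); matched 1.
Augmenting path P2→Q2 (+1); matched 2.
Augmenting path P5→Q3 (+1); matched 3.
Augmenting path P3→Q2→P2→Q1→P1→Q4 (+1); matched 4.
No augmenting path remains; maximum matching = 4.
König certificate: {P1, P2, P5, Q2} is a vertex cover of size 4 (every listed pair touches it), so no matching can be larger.

4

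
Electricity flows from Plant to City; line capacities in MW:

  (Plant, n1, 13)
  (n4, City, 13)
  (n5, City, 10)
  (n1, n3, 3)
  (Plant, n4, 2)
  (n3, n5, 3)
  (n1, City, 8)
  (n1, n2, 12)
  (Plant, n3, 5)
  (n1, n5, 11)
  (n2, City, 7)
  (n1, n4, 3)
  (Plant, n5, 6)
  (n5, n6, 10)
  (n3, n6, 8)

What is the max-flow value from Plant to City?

Augment Plant→n1→City: bottleneck 8, flow now 8.
Augment Plant→n4→City: bottleneck 2, flow now 10.
Augment Plant→n5→City: bottleneck 6, flow now 16.
Augment Plant→n1→n2→City: bottleneck 5, flow now 21.
Augment Plant→n3→n5→City: bottleneck 3, flow now 24.
No augmenting path remains; maximum flow = 24.
In the residual graph, reachable from Plant: {Plant, n3, n6}.
Min-cut edges: Plant→n1 (13), Plant→n4 (2), Plant→n5 (6), n3→n5 (3); capacity 13 + 2 + 6 + 3 = 24.
This cut is saturated, so no flow can exceed 24.

24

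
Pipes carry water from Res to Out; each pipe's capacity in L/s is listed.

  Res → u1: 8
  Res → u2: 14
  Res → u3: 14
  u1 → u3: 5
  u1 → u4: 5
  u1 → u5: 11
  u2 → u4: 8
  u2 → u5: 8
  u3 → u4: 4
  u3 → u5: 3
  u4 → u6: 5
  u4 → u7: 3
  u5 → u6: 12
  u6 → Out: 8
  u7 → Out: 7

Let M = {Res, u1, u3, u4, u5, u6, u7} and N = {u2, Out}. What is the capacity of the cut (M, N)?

29

Edges leaving {Res, u1, u3, u4, u5, u6, u7}: Res→u2 (14), u6→Out (8), u7→Out (7).
Cut capacity = 14 + 8 + 7 = 29.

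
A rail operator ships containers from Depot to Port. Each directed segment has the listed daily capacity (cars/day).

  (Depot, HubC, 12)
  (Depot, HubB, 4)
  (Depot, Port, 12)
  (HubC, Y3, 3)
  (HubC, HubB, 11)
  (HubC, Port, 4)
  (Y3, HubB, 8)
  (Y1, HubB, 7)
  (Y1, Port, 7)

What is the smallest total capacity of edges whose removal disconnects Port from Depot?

Augment Depot→Port: bottleneck 12, flow now 12.
Augment Depot→HubC→Port: bottleneck 4, flow now 16.
No augmenting path remains; maximum flow = 16.
By max-flow min-cut, the minimum cut capacity equals the max flow.
In the residual graph, reachable from Depot: {Depot, HubC, Y3, HubB}.
Min-cut edges: Depot→Port (12), HubC→Port (4); capacity 12 + 4 = 16.

16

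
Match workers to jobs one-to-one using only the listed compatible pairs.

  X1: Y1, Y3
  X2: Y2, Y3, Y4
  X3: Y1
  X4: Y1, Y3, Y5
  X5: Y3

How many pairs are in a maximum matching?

4

Unit-capacity flow: source→left, listed edges, right→sink; max matching = max flow.
Augmenting path X1→Y1 (+1); matched 1.
Augmenting path X2→Y2 (+1); matched 2.
Augmenting path X4→Y3 (+1); matched 3.
Augmenting path X5→Y3→X4→Y5 (+1); matched 4.
No augmenting path remains; maximum matching = 4.
König certificate: {X2, X4, Y1, Y3} is a vertex cover of size 4 (every listed pair touches it), so no matching can be larger.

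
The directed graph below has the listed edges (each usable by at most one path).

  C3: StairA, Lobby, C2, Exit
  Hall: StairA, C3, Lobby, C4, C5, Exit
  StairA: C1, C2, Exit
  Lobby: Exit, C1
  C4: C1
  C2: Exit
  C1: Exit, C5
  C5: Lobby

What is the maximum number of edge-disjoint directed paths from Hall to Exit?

5

Assign every edge capacity 1; by Menger, the answer equals the max flow.
Path Hall→Exit (+1); total 1.
Path Hall→StairA→Exit (+1); total 2.
Path Hall→C3→Exit (+1); total 3.
Path Hall→Lobby→Exit (+1); total 4.
Path Hall→C4→C1→Exit (+1); total 5.
No residual Hall→Exit path; max flow = 5.
Certifying cut of size 5: {C1→Exit, Hall→C3, Hall→Exit, Hall→StairA, Lobby→Exit}.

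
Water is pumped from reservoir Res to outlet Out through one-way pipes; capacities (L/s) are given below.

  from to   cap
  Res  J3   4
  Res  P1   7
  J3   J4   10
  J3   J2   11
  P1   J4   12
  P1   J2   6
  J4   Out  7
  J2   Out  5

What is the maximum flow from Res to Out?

Augment Res→J3→J4→Out: bottleneck 4, flow now 4.
Augment Res→P1→J4→Out: bottleneck 3, flow now 7.
Augment Res→P1→J2→Out: bottleneck 4, flow now 11.
No augmenting path remains; maximum flow = 11.
In the residual graph, reachable from Res: {Res}.
Min-cut edges: Res→J3 (4), Res→P1 (7); capacity 4 + 7 = 11.
This cut is saturated, so no flow can exceed 11.

11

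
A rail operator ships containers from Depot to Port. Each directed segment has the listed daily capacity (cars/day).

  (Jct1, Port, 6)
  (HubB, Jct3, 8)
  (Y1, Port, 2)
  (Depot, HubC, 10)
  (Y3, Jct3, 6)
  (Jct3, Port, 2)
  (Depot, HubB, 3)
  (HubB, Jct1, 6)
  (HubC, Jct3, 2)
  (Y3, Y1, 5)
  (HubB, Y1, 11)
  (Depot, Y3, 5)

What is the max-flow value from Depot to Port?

Augment Depot→HubC→Jct3→Port: bottleneck 2, flow now 2.
Augment Depot→HubB→Jct1→Port: bottleneck 3, flow now 5.
Augment Depot→Y3→Y1→Port: bottleneck 2, flow now 7.
No augmenting path remains; maximum flow = 7.
In the residual graph, reachable from Depot: {Depot, HubC, Y3, Jct3, Y1}.
Min-cut edges: Depot→HubB (3), Jct3→Port (2), Y1→Port (2); capacity 3 + 2 + 2 = 7.
This cut is saturated, so no flow can exceed 7.

7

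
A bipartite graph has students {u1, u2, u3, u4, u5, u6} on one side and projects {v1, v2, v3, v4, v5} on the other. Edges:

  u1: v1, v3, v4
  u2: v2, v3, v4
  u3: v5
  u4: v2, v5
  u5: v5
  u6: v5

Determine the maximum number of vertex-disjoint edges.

Unit-capacity flow: source→left, listed edges, right→sink; max matching = max flow.
Augmenting path u1→v1 (+1); matched 1.
Augmenting path u2→v2 (+1); matched 2.
Augmenting path u3→v5 (+1); matched 3.
Augmenting path u4→v2→u2→v3 (+1); matched 4.
No augmenting path remains; maximum matching = 4.
König certificate: {u1, u2, u4, v5} is a vertex cover of size 4 (every listed pair touches it), so no matching can be larger.

4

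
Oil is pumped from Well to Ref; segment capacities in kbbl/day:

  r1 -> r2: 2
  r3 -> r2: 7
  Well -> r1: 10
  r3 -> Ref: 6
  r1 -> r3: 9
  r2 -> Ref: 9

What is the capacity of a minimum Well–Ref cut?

Augment Well→r1→r2→Ref: bottleneck 2, flow now 2.
Augment Well→r1→r3→Ref: bottleneck 6, flow now 8.
Augment Well→r1→r3→r2→Ref: bottleneck 2, flow now 10.
No augmenting path remains; maximum flow = 10.
By max-flow min-cut, the minimum cut capacity equals the max flow.
In the residual graph, reachable from Well: {Well}.
Min-cut edges: Well→r1 (10); capacity 10 = 10.

10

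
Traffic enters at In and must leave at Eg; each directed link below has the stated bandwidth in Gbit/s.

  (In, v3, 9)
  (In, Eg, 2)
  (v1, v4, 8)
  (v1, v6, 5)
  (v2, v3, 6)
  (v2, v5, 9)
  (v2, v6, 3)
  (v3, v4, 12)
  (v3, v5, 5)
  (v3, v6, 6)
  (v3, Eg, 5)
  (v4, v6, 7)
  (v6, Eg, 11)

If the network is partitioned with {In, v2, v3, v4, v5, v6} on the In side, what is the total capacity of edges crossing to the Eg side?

Edges leaving {In, v2, v3, v4, v5, v6}: In→Eg (2), v3→Eg (5), v6→Eg (11).
Cut capacity = 2 + 5 + 11 = 18.

18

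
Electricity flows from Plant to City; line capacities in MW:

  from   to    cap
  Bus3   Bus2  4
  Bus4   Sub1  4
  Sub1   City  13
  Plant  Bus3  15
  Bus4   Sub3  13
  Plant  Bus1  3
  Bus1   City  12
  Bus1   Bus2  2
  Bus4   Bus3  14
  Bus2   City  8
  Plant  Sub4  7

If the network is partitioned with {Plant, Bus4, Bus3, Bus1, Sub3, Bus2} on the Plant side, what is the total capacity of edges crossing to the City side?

Edges leaving {Plant, Bus4, Bus3, Bus1, Sub3, Bus2}: Plant→Sub4 (7), Bus4→Sub1 (4), Bus1→City (12), Bus2→City (8).
Cut capacity = 7 + 4 + 12 + 8 = 31.

31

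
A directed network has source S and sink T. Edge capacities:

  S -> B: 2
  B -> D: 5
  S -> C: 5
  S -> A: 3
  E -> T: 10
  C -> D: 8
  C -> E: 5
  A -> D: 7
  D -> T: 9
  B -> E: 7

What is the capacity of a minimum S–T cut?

Augment S→A→D→T: bottleneck 3, flow now 3.
Augment S→B→D→T: bottleneck 2, flow now 5.
Augment S→C→D→T: bottleneck 4, flow now 9.
Augment S→C→E→T: bottleneck 1, flow now 10.
No augmenting path remains; maximum flow = 10.
By max-flow min-cut, the minimum cut capacity equals the max flow.
In the residual graph, reachable from S: {S}.
Min-cut edges: S→A (3), S→B (2), S→C (5); capacity 3 + 2 + 5 = 10.

10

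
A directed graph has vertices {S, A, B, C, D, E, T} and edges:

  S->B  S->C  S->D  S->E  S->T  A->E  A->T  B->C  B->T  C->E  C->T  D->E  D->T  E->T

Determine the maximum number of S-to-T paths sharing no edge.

5

Assign every edge capacity 1; by Menger, the answer equals the max flow.
Path S→T (+1); total 1.
Path S→B→T (+1); total 2.
Path S→C→T (+1); total 3.
Path S→D→T (+1); total 4.
Path S→E→T (+1); total 5.
No residual S→T path; max flow = 5.
Certifying cut of size 5: {S→B, S→C, S→D, S→E, S→T}.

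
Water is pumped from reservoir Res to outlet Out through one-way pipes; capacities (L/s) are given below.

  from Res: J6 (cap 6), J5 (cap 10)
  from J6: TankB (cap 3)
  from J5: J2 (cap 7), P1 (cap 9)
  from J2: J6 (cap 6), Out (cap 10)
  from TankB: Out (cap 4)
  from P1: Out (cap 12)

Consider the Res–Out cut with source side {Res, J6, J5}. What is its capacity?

Edges leaving {Res, J6, J5}: J6→TankB (3), J5→J2 (7), J5→P1 (9).
Cut capacity = 3 + 7 + 9 = 19.

19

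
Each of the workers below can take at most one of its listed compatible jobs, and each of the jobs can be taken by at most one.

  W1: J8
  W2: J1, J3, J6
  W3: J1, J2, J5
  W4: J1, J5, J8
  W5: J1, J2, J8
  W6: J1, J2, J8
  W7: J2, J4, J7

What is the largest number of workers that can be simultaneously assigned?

Unit-capacity flow: source→left, listed edges, right→sink; max matching = max flow.
Augmenting path W1→J8 (+1); matched 1.
Augmenting path W2→J1 (+1); matched 2.
Augmenting path W3→J2 (+1); matched 3.
Augmenting path W4→J5 (+1); matched 4.
Augmenting path W7→J4 (+1); matched 5.
Augmenting path W5→J1→W2→J3 (+1); matched 6.
No augmenting path remains; maximum matching = 6.
König certificate: {W2, W7, J1, J2, J5, J8} is a vertex cover of size 6 (every listed pair touches it), so no matching can be larger.

6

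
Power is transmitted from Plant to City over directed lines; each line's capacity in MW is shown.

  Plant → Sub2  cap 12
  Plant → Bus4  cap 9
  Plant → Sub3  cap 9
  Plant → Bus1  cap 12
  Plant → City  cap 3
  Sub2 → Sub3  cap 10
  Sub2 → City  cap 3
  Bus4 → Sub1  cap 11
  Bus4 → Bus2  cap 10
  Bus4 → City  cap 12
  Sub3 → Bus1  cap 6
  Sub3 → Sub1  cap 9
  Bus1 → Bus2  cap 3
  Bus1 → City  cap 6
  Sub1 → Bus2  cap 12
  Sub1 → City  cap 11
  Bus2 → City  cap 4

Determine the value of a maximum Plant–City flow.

33

Augment Plant→City: bottleneck 3, flow now 3.
Augment Plant→Sub2→City: bottleneck 3, flow now 6.
Augment Plant→Bus4→City: bottleneck 9, flow now 15.
Augment Plant→Bus1→City: bottleneck 6, flow now 21.
Augment Plant→Sub3→Sub1→City: bottleneck 9, flow now 30.
Augment Plant→Bus1→Bus2→City: bottleneck 3, flow now 33.
No augmenting path remains; maximum flow = 33.
In the residual graph, reachable from Plant: {Plant, Sub2, Sub3, Bus1}.
Min-cut edges: Plant→Bus4 (9), Plant→City (3), Sub2→City (3), Sub3→Sub1 (9), Bus1→Bus2 (3), Bus1→City (6); capacity 9 + 3 + 3 + 9 + 3 + 6 = 33.
This cut is saturated, so no flow can exceed 33.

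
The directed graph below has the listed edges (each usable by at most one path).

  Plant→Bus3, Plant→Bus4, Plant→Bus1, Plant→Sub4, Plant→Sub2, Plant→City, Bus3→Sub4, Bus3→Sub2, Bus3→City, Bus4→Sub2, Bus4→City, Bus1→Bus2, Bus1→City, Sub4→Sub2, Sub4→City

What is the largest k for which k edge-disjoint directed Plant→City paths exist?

Assign every edge capacity 1; by Menger, the answer equals the max flow.
Path Plant→City (+1); total 1.
Path Plant→Bus3→City (+1); total 2.
Path Plant→Bus4→City (+1); total 3.
Path Plant→Bus1→City (+1); total 4.
Path Plant→Sub4→City (+1); total 5.
No residual Plant→City path; max flow = 5.
Certifying cut of size 5: {Plant→Bus1, Plant→Bus3, Plant→Bus4, Plant→City, Plant→Sub4}.

5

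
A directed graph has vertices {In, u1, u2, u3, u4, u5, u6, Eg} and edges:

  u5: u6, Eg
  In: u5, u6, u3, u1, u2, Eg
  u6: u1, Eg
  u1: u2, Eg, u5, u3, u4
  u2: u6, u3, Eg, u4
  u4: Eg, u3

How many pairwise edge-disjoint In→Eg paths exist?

5

Assign every edge capacity 1; by Menger, the answer equals the max flow.
Path In→Eg (+1); total 1.
Path In→u1→Eg (+1); total 2.
Path In→u2→Eg (+1); total 3.
Path In→u5→Eg (+1); total 4.
Path In→u6→Eg (+1); total 5.
No residual In→Eg path; max flow = 5.
Certifying cut of size 5: {In→Eg, In→u1, In→u2, In→u5, In→u6}.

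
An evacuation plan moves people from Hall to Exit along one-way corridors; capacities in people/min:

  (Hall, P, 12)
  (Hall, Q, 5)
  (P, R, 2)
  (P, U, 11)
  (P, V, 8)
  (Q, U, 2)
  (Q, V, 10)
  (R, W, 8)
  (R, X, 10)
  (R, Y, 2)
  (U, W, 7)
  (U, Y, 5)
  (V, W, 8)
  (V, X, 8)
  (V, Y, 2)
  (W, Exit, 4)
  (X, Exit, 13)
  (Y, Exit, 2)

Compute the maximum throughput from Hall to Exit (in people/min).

16

Augment Hall→P→R→W→Exit: bottleneck 2, flow now 2.
Augment Hall→P→U→W→Exit: bottleneck 2, flow now 4.
Augment Hall→P→U→Y→Exit: bottleneck 2, flow now 6.
Augment Hall→P→V→X→Exit: bottleneck 6, flow now 12.
Augment Hall→Q→V→X→Exit: bottleneck 2, flow now 14.
Augment Hall→Q→U→W→R→X→Exit: bottleneck 2, flow now 16. (uses reverse residual edge)
No augmenting path remains; maximum flow = 16.
In the residual graph, reachable from Hall: {Hall, P, Q, U, V, W, Y}.
Min-cut edges: P→R (2), V→X (8), W→Exit (4), Y→Exit (2); capacity 2 + 8 + 4 + 2 = 16.
This cut is saturated, so no flow can exceed 16.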